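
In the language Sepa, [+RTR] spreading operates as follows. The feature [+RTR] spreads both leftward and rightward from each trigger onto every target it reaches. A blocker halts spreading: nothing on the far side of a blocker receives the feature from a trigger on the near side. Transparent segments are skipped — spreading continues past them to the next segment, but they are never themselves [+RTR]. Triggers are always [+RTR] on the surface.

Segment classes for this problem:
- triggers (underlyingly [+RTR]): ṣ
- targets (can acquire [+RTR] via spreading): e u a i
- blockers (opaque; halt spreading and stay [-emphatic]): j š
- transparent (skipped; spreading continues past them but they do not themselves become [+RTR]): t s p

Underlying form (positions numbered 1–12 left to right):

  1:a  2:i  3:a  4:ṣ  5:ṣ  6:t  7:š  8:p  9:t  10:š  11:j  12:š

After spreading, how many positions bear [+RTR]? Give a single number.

From /ṣ/ at 4 rightward: 5 /ṣ/ is itself a trigger — this domain ends here.
From /ṣ/ at 4 leftward: 3 /a/ → [+RTR]; 2 /i/ → [+RTR]; 1 /a/ → [+RTR]; word edge.
From /ṣ/ at 5 rightward: 6 /t/ transparent; 7 /š/ blocks.
From /ṣ/ at 5 leftward: 4 /ṣ/ is itself a trigger — this domain ends here.
[+RTR] positions on the surface: 1 2 3 4 5.

5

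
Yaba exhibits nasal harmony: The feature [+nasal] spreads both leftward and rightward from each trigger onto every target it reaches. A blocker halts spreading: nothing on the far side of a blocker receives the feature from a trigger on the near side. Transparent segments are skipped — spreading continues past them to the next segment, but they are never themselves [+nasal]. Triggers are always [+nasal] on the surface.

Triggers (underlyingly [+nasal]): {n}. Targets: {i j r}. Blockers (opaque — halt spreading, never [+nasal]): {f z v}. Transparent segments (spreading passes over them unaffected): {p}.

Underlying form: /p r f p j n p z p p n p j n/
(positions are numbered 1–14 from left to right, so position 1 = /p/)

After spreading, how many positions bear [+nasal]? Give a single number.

From /n/ at 6 rightward: 7 /p/ transparent; 8 /z/ blocks.
From /n/ at 6 leftward: 5 /j/ → [+nasal]; 4 /p/ transparent; 3 /f/ blocks.
From /n/ at 11 rightward: 12 /p/ transparent; 13 /j/ → [+nasal]; 14 /n/ is itself a trigger — this domain ends here.
From /n/ at 11 leftward: 10 /p/ transparent; 9 /p/ transparent; 8 /z/ blocks.
From /n/ at 14 rightward: word edge.
From /n/ at 14 leftward: 13 /j/ → [+nasal]; 12 /p/ transparent; 11 /n/ is itself a trigger — this domain ends here.
Target with no active source: position 2 stays [-nasal].
[+nasal] positions on the surface: 5 6 11 13 14.

5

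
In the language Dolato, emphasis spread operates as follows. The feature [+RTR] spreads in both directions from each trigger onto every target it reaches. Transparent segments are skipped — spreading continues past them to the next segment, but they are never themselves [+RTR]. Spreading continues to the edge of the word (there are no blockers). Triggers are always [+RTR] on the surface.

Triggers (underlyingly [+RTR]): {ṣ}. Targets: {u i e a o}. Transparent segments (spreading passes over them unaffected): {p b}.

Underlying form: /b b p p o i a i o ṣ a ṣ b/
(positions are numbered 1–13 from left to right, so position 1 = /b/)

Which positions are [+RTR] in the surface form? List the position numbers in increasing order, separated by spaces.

From /ṣ/ at 10 rightward: 11 /a/ → [+RTR]; 12 /ṣ/ is itself a trigger — this domain ends here.
From /ṣ/ at 10 leftward: 9 /o/ → [+RTR]; 8 /i/ → [+RTR]; 7 /a/ → [+RTR]; 6 /i/ → [+RTR]; 5 /o/ → [+RTR]; 4 /p/ transparent; 3 /p/ transparent; 2 /b/ transparent; 1 /b/ transparent; word edge.
From /ṣ/ at 12 rightward: 13 /b/ transparent; word edge.
From /ṣ/ at 12 leftward: 11 /a/ → [+RTR]; 10 /ṣ/ is itself a trigger — this domain ends here.

5 6 7 8 9 10 11 12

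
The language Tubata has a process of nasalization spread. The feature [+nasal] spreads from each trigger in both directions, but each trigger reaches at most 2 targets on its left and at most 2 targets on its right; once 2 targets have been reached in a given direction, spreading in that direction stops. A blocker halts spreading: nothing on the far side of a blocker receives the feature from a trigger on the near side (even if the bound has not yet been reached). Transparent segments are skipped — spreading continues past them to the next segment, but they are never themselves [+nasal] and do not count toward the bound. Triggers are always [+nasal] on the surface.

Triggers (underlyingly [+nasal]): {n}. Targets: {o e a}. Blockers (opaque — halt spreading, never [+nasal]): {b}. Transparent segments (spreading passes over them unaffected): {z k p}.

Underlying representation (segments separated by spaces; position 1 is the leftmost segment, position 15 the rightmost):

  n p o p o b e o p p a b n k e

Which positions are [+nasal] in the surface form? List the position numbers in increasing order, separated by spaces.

From /n/ at 1 rightward: 2 /p/ transparent; 3 /o/ → [+nasal]; 4 /p/ transparent; 5 /o/ → [+nasal]; bound reached.
From /n/ at 1 leftward: word edge.
From /n/ at 13 rightward: 14 /k/ transparent; 15 /e/ → [+nasal]; word edge.
From /n/ at 13 leftward: 12 /b/ blocks.
Targets with no active source: positions 7 8 11 stay [-nasal].

1 3 5 13 15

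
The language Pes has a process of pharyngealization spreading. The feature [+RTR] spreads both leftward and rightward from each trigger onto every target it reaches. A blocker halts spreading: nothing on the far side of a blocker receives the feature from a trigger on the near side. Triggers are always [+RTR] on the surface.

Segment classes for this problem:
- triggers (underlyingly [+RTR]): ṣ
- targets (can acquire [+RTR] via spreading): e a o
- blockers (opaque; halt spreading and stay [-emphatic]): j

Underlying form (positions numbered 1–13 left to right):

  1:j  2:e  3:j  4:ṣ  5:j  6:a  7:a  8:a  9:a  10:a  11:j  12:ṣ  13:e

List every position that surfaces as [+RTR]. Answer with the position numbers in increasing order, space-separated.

From /ṣ/ at 4 rightward: 5 /j/ blocks.
From /ṣ/ at 4 leftward: 3 /j/ blocks.
From /ṣ/ at 12 rightward: 13 /e/ → [+RTR]; word edge.
From /ṣ/ at 12 leftward: 11 /j/ blocks.
Targets with no active source: positions 2 6 7 8 9 10 stay [-emphatic].

4 12 13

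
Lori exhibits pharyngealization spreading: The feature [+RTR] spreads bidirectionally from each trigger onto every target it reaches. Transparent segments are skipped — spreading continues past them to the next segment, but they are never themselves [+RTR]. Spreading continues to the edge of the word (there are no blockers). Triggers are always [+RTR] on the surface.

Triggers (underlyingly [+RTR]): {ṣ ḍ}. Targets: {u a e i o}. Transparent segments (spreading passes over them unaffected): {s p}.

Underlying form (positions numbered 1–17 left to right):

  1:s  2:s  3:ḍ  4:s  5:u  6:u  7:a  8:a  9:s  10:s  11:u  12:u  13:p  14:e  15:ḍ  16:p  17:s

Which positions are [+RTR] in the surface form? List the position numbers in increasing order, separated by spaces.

From /ḍ/ at 3 rightward: 4 /s/ transparent; 5 /u/ → [+RTR]; 6 /u/ → [+RTR]; 7 /a/ → [+RTR]; 8 /a/ → [+RTR]; 9 /s/ transparent; 10 /s/ transparent; 11 /u/ → [+RTR]; 12 /u/ → [+RTR]; 13 /p/ transparent; 14 /e/ → [+RTR]; 15 /ḍ/ is itself a trigger — this domain ends here.
From /ḍ/ at 3 leftward: 2 /s/ transparent; 1 /s/ transparent; word edge.
From /ḍ/ at 15 rightward: 16 /p/ transparent; 17 /s/ transparent; word edge.
From /ḍ/ at 15 leftward: 14 /e/ → [+RTR]; 13 /p/ transparent; 12 /u/ → [+RTR]; 11 /u/ → [+RTR]; 10 /s/ transparent; 9 /s/ transparent; 8 /a/ → [+RTR]; 7 /a/ → [+RTR]; 6 /u/ → [+RTR]; 5 /u/ → [+RTR]; 4 /s/ transparent; 3 /ḍ/ is itself a trigger — this domain ends here.

3 5 6 7 8 11 12 14 15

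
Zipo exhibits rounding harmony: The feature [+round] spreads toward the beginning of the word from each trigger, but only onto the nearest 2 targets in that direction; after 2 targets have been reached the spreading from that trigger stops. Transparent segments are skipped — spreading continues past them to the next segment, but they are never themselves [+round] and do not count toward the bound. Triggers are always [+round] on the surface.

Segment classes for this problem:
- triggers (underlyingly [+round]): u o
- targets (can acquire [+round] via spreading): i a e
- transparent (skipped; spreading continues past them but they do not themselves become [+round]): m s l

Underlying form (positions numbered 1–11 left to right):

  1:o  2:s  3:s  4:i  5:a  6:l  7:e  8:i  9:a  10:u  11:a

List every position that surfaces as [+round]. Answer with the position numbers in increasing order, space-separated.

1 8 9 10

From /o/ at 1 leftward: word edge.
From /u/ at 10 leftward: 9 /a/ → [+round]; 8 /i/ → [+round]; bound reached.
Targets with no active source: positions 4 5 7 11 stay [-round].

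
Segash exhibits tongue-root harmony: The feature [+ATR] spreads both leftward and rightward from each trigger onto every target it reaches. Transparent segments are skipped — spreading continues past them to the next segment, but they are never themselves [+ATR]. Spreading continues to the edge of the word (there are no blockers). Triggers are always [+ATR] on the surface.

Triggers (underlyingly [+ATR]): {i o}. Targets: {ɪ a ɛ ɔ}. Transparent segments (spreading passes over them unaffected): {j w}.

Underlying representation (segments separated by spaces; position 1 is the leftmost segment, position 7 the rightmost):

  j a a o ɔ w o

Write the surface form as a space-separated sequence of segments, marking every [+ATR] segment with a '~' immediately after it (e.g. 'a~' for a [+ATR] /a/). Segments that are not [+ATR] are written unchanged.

j a~ a~ o~ ɔ~ w o~

From /o/ at 4 rightward: 5 /ɔ/ → [+ATR]; 6 /w/ transparent; 7 /o/ is itself a trigger — this domain ends here.
From /o/ at 4 leftward: 3 /a/ → [+ATR]; 2 /a/ → [+ATR]; 1 /j/ transparent; word edge.
From /o/ at 7 rightward: word edge.
From /o/ at 7 leftward: 6 /w/ transparent; 5 /ɔ/ → [+ATR]; 4 /o/ is itself a trigger — this domain ends here.
[+ATR] positions on the surface: 2 3 4 5 7.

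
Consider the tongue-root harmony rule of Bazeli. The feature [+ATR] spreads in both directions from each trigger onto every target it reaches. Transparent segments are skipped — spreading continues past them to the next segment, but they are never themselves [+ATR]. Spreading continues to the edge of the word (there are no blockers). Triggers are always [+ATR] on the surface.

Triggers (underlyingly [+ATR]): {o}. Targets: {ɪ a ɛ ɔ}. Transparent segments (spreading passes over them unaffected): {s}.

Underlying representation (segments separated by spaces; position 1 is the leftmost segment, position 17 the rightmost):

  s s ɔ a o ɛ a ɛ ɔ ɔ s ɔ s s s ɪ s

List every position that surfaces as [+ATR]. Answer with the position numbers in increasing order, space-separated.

From /o/ at 5 rightward: 6 /ɛ/ → [+ATR]; 7 /a/ → [+ATR]; 8 /ɛ/ → [+ATR]; 9 /ɔ/ → [+ATR]; 10 /ɔ/ → [+ATR]; 11 /s/ transparent; 12 /ɔ/ → [+ATR]; 13 /s/ transparent; 14 /s/ transparent; 15 /s/ transparent; 16 /ɪ/ → [+ATR]; 17 /s/ transparent; word edge.
From /o/ at 5 leftward: 4 /a/ → [+ATR]; 3 /ɔ/ → [+ATR]; 2 /s/ transparent; 1 /s/ transparent; word edge.

3 4 5 6 7 8 9 10 12 16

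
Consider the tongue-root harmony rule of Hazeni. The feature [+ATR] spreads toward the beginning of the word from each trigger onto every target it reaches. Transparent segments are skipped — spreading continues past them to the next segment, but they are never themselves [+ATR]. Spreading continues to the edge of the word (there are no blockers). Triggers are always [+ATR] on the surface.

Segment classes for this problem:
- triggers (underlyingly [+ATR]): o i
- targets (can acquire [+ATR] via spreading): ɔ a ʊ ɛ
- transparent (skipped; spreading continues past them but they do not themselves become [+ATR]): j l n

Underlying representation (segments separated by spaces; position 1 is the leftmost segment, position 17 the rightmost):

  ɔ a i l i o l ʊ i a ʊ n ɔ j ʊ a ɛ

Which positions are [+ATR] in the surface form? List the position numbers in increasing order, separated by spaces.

From /i/ at 3 leftward: 2 /a/ → [+ATR]; 1 /ɔ/ → [+ATR]; word edge.
From /i/ at 5 leftward: 4 /l/ transparent; 3 /i/ is itself a trigger — this domain ends here.
From /o/ at 6 leftward: 5 /i/ is itself a trigger — this domain ends here.
From /i/ at 9 leftward: 8 /ʊ/ → [+ATR]; 7 /l/ transparent; 6 /o/ is itself a trigger — this domain ends here.
Targets with no active source: positions 10 11 13 15 16 17 stay [-ATR].

1 2 3 5 6 8 9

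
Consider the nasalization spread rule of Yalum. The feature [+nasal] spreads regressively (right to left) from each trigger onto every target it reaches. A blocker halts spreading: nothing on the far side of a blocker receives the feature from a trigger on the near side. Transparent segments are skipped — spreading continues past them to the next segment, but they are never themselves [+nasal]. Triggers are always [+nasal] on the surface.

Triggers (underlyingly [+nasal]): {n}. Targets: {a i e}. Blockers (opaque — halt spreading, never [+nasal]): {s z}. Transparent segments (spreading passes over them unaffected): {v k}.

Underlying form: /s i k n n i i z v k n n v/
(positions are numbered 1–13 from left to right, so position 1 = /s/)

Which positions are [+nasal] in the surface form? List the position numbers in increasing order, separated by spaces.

From /n/ at 4 leftward: 3 /k/ transparent; 2 /i/ → [+nasal]; 1 /s/ blocks.
From /n/ at 5 leftward: 4 /n/ is itself a trigger — this domain ends here.
From /n/ at 11 leftward: 10 /k/ transparent; 9 /v/ transparent; 8 /z/ blocks.
From /n/ at 12 leftward: 11 /n/ is itself a trigger — this domain ends here.
Targets with no active source: positions 6 7 stay [-nasal].

2 4 5 11 12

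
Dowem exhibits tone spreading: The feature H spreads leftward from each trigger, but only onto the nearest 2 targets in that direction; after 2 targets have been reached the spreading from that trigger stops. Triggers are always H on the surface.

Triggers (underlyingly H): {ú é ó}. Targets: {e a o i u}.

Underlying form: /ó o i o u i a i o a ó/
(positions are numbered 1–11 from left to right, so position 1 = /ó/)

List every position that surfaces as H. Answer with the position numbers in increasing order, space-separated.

1 9 10 11

From /ó/ at 1 leftward: word edge.
From /ó/ at 11 leftward: 10 /a/ → H; 9 /o/ → H; bound reached.
Targets with no active source: positions 2 3 4 5 6 7 8 stay [-high tone].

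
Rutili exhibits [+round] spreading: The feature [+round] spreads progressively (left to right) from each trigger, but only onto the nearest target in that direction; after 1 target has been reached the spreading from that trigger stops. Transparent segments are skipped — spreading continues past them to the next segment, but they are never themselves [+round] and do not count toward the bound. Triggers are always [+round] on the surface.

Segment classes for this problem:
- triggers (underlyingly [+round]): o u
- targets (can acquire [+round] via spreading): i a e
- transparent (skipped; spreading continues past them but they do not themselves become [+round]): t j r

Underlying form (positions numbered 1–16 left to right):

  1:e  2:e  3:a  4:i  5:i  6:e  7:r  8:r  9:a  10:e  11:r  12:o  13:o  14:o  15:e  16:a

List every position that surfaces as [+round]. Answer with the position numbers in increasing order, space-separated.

From /o/ at 12 rightward: 13 /o/ is itself a trigger — this domain ends here.
From /o/ at 13 rightward: 14 /o/ is itself a trigger — this domain ends here.
From /o/ at 14 rightward: 15 /e/ → [+round]; bound reached.
Targets with no active source: positions 1 2 3 4 5 6 9 10 16 stay [-round].

12 13 14 15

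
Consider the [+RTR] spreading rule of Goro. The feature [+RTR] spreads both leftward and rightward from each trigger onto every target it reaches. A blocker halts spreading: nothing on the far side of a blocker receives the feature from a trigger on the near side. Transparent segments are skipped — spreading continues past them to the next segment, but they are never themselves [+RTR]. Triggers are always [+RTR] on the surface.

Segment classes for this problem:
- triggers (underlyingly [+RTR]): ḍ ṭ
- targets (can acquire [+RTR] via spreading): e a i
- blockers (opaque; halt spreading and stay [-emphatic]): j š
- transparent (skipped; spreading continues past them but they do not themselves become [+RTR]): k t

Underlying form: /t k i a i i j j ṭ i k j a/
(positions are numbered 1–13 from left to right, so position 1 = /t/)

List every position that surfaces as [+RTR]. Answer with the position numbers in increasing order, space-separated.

From /ṭ/ at 9 rightward: 10 /i/ → [+RTR]; 11 /k/ transparent; 12 /j/ blocks.
From /ṭ/ at 9 leftward: 8 /j/ blocks.
Targets with no active source: positions 3 4 5 6 13 stay [-emphatic].

9 10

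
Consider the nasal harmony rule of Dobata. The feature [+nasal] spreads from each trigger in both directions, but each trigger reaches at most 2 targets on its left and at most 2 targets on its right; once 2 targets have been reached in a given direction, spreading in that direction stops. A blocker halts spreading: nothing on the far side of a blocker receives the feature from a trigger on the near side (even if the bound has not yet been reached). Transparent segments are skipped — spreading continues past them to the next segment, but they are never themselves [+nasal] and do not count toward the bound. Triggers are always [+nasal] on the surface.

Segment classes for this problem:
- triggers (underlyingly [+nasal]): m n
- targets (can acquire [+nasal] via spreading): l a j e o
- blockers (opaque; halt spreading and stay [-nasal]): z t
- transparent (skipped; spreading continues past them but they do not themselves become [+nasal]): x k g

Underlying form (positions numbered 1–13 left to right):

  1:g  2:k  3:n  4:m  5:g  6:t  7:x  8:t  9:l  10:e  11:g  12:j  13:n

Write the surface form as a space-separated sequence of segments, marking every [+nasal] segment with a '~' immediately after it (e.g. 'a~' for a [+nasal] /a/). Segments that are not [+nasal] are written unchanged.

g k n~ m~ g t x t l e~ g j~ n~

From /n/ at 3 rightward: 4 /m/ is itself a trigger — this domain ends here.
From /n/ at 3 leftward: 2 /k/ transparent; 1 /g/ transparent; word edge.
From /m/ at 4 rightward: 5 /g/ transparent; 6 /t/ blocks.
From /m/ at 4 leftward: 3 /n/ is itself a trigger — this domain ends here.
From /n/ at 13 rightward: word edge.
From /n/ at 13 leftward: 12 /j/ → [+nasal]; 11 /g/ transparent; 10 /e/ → [+nasal]; bound reached.
Target with no active source: position 9 stays [-nasal].
[+nasal] positions on the surface: 3 4 10 12 13.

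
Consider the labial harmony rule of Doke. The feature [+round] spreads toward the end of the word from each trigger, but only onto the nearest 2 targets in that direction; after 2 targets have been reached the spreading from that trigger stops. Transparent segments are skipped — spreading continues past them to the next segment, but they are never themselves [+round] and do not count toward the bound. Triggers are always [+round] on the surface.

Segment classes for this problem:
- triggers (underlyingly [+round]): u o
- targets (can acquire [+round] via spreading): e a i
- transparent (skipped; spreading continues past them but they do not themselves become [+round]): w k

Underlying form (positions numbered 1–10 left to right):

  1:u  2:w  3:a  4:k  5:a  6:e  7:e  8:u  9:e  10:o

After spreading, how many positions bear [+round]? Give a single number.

From /u/ at 1 rightward: 2 /w/ transparent; 3 /a/ → [+round]; 4 /k/ transparent; 5 /a/ → [+round]; bound reached.
From /u/ at 8 rightward: 9 /e/ → [+round]; 10 /o/ is itself a trigger — this domain ends here.
From /o/ at 10 rightward: word edge.
Targets with no active source: positions 6 7 stay [-round].
[+round] positions on the surface: 1 3 5 8 9 10.

6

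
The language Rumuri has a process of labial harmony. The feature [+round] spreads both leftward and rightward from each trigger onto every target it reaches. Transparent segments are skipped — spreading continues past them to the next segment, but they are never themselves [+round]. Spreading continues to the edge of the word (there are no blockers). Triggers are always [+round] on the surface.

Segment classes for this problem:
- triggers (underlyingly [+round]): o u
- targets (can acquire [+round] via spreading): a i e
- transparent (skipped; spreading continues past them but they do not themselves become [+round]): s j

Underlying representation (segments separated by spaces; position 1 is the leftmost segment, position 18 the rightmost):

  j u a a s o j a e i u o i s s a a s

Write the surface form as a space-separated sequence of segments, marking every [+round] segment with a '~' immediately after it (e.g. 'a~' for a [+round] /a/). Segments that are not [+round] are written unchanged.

j u~ a~ a~ s o~ j a~ e~ i~ u~ o~ i~ s s a~ a~ s

From /u/ at 2 rightward: 3 /a/ → [+round]; 4 /a/ → [+round]; 5 /s/ transparent; 6 /o/ is itself a trigger — this domain ends here.
From /u/ at 2 leftward: 1 /j/ transparent; word edge.
From /o/ at 6 rightward: 7 /j/ transparent; 8 /a/ → [+round]; 9 /e/ → [+round]; 10 /i/ → [+round]; 11 /u/ is itself a trigger — this domain ends here.
From /o/ at 6 leftward: 5 /s/ transparent; 4 /a/ → [+round]; 3 /a/ → [+round]; 2 /u/ is itself a trigger — this domain ends here.
From /u/ at 11 rightward: 12 /o/ is itself a trigger — this domain ends here.
From /u/ at 11 leftward: 10 /i/ → [+round]; 9 /e/ → [+round]; 8 /a/ → [+round]; 7 /j/ transparent; 6 /o/ is itself a trigger — this domain ends here.
From /o/ at 12 rightward: 13 /i/ → [+round]; 14 /s/ transparent; 15 /s/ transparent; 16 /a/ → [+round]; 17 /a/ → [+round]; 18 /s/ transparent; word edge.
From /o/ at 12 leftward: 11 /u/ is itself a trigger — this domain ends here.
[+round] positions on the surface: 2 3 4 6 8 9 10 11 12 13 16 17.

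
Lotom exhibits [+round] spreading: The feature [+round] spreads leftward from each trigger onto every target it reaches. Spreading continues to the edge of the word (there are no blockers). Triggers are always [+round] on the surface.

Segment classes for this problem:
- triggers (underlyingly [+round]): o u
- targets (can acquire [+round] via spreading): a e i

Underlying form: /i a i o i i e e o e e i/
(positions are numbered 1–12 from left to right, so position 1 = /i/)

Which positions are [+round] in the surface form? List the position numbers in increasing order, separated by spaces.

1 2 3 4 5 6 7 8 9

From /o/ at 4 leftward: 3 /i/ → [+round]; 2 /a/ → [+round]; 1 /i/ → [+round]; word edge.
From /o/ at 9 leftward: 8 /e/ → [+round]; 7 /e/ → [+round]; 6 /i/ → [+round]; 5 /i/ → [+round]; 4 /o/ is itself a trigger — this domain ends here.
Targets with no active source: positions 10 11 12 stay [-round].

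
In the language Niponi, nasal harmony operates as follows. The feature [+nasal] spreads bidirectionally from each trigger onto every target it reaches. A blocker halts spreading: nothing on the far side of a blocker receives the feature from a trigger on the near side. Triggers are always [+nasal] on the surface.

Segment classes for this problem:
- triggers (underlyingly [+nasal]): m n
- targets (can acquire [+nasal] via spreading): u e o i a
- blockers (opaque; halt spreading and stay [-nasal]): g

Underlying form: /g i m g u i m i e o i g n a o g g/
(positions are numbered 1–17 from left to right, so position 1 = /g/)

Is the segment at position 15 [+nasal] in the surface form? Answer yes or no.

yes

From /m/ at 3 rightward: 4 /g/ blocks.
From /m/ at 3 leftward: 2 /i/ → [+nasal]; 1 /g/ blocks.
From /m/ at 7 rightward: 8 /i/ → [+nasal]; 9 /e/ → [+nasal]; 10 /o/ → [+nasal]; 11 /i/ → [+nasal]; 12 /g/ blocks.
From /m/ at 7 leftward: 6 /i/ → [+nasal]; 5 /u/ → [+nasal]; 4 /g/ blocks.
From /n/ at 13 rightward: 14 /a/ → [+nasal]; 15 /o/ → [+nasal]; 16 /g/ blocks.
From /n/ at 13 leftward: 12 /g/ blocks.
[+nasal] positions on the surface: 2 3 5 6 7 8 9 10 11 13 14 15.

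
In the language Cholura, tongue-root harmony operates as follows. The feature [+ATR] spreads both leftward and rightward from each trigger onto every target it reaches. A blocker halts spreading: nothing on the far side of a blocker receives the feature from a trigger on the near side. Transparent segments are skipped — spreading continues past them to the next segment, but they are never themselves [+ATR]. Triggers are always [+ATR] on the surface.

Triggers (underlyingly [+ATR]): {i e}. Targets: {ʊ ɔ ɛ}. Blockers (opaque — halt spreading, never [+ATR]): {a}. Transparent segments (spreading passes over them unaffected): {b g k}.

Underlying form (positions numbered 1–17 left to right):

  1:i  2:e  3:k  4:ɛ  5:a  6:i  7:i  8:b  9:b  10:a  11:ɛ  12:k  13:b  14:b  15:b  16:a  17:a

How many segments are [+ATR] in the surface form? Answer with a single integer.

From /i/ at 1 rightward: 2 /e/ is itself a trigger — this domain ends here.
From /i/ at 1 leftward: word edge.
From /e/ at 2 rightward: 3 /k/ transparent; 4 /ɛ/ → [+ATR]; 5 /a/ blocks.
From /e/ at 2 leftward: 1 /i/ is itself a trigger — this domain ends here.
From /i/ at 6 rightward: 7 /i/ is itself a trigger — this domain ends here.
From /i/ at 6 leftward: 5 /a/ blocks.
From /i/ at 7 rightward: 8 /b/ transparent; 9 /b/ transparent; 10 /a/ blocks.
From /i/ at 7 leftward: 6 /i/ is itself a trigger — this domain ends here.
Target with no active source: position 11 stays [-ATR].
[+ATR] positions on the surface: 1 2 4 6 7.

5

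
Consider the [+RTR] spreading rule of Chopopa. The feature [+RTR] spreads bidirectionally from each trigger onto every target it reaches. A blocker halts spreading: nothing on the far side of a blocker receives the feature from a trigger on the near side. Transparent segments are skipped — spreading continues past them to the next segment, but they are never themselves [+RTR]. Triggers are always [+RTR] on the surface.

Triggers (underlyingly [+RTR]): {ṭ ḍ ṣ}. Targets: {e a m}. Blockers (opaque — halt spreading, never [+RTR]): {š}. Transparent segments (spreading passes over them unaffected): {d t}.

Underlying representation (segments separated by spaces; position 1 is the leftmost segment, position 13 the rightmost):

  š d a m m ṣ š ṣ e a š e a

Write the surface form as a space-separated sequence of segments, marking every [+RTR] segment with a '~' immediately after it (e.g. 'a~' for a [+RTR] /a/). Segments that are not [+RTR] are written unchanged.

From /ṣ/ at 6 rightward: 7 /š/ blocks.
From /ṣ/ at 6 leftward: 5 /m/ → [+RTR]; 4 /m/ → [+RTR]; 3 /a/ → [+RTR]; 2 /d/ transparent; 1 /š/ blocks.
From /ṣ/ at 8 rightward: 9 /e/ → [+RTR]; 10 /a/ → [+RTR]; 11 /š/ blocks.
From /ṣ/ at 8 leftward: 7 /š/ blocks.
Targets with no active source: positions 12 13 stay [-emphatic].
[+RTR] positions on the surface: 3 4 5 6 8 9 10.

š d a~ m~ m~ ṣ~ š ṣ~ e~ a~ š e a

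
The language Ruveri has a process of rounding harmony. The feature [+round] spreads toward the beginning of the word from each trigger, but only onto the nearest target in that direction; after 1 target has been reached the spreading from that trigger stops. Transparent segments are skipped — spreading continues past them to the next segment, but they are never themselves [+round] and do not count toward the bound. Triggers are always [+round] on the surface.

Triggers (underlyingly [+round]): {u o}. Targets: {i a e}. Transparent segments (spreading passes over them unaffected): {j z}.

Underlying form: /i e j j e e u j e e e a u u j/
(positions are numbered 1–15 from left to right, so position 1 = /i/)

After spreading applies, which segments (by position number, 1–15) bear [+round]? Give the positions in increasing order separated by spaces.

From /u/ at 7 leftward: 6 /e/ → [+round]; bound reached.
From /u/ at 13 leftward: 12 /a/ → [+round]; bound reached.
From /u/ at 14 leftward: 13 /u/ is itself a trigger — this domain ends here.
Targets with no active source: positions 1 2 5 9 10 11 stay [-round].

6 7 12 13 14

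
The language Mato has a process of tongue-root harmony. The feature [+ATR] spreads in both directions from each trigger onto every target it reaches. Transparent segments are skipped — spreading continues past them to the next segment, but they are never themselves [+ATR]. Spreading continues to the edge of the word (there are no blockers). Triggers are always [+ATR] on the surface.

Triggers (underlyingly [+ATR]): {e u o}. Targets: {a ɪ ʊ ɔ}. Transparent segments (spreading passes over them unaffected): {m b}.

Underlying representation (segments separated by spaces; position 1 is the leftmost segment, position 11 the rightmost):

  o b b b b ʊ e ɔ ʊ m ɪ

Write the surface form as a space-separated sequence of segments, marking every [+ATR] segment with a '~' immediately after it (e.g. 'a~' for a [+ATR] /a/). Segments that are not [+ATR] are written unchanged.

From /o/ at 1 rightward: 2 /b/ transparent; 3 /b/ transparent; 4 /b/ transparent; 5 /b/ transparent; 6 /ʊ/ → [+ATR]; 7 /e/ is itself a trigger — this domain ends here.
From /o/ at 1 leftward: word edge.
From /e/ at 7 rightward: 8 /ɔ/ → [+ATR]; 9 /ʊ/ → [+ATR]; 10 /m/ transparent; 11 /ɪ/ → [+ATR]; word edge.
From /e/ at 7 leftward: 6 /ʊ/ → [+ATR]; 5 /b/ transparent; 4 /b/ transparent; 3 /b/ transparent; 2 /b/ transparent; 1 /o/ is itself a trigger — this domain ends here.
[+ATR] positions on the surface: 1 6 7 8 9 11.

o~ b b b b ʊ~ e~ ɔ~ ʊ~ m ɪ~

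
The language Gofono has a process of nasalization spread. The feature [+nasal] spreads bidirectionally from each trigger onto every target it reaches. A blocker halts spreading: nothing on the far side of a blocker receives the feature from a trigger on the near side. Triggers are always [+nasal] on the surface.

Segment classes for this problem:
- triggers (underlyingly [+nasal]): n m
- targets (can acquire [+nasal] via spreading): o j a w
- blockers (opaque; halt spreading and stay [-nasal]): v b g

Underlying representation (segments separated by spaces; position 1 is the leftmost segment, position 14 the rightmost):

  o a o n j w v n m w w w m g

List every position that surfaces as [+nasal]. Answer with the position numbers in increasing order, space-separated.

1 2 3 4 5 6 8 9 10 11 12 13

From /n/ at 4 rightward: 5 /j/ → [+nasal]; 6 /w/ → [+nasal]; 7 /v/ blocks.
From /n/ at 4 leftward: 3 /o/ → [+nasal]; 2 /a/ → [+nasal]; 1 /o/ → [+nasal]; word edge.
From /n/ at 8 rightward: 9 /m/ is itself a trigger — this domain ends here.
From /n/ at 8 leftward: 7 /v/ blocks.
From /m/ at 9 rightward: 10 /w/ → [+nasal]; 11 /w/ → [+nasal]; 12 /w/ → [+nasal]; 13 /m/ is itself a trigger — this domain ends here.
From /m/ at 9 leftward: 8 /n/ is itself a trigger — this domain ends here.
From /m/ at 13 rightward: 14 /g/ blocks.
From /m/ at 13 leftward: 12 /w/ → [+nasal]; 11 /w/ → [+nasal]; 10 /w/ → [+nasal]; 9 /m/ is itself a trigger — this domain ends here.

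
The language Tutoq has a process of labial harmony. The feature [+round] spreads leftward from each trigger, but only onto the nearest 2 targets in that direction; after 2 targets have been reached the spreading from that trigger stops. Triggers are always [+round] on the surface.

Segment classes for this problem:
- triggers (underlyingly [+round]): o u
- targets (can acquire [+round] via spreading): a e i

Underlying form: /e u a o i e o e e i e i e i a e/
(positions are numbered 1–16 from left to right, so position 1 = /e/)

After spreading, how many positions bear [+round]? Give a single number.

7

From /u/ at 2 leftward: 1 /e/ → [+round]; word edge.
From /o/ at 4 leftward: 3 /a/ → [+round]; 2 /u/ is itself a trigger — this domain ends here.
From /o/ at 7 leftward: 6 /e/ → [+round]; 5 /i/ → [+round]; bound reached.
Targets with no active source: positions 8 9 10 11 12 13 14 15 16 stay [-round].
[+round] positions on the surface: 1 2 3 4 5 6 7.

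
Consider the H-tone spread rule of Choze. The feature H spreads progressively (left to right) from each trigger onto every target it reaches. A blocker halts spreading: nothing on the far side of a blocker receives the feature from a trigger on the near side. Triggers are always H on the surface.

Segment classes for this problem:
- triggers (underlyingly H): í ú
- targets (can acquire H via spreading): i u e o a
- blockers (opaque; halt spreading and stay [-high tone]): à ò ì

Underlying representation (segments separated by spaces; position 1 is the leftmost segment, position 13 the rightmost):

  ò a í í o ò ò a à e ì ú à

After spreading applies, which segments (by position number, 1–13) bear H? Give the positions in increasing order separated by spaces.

From /í/ at 3 rightward: 4 /í/ is itself a trigger — this domain ends here.
From /í/ at 4 rightward: 5 /o/ → H; 6 /ò/ blocks.
From /ú/ at 12 rightward: 13 /à/ blocks.
Targets with no active source: positions 2 8 10 stay [-high tone].

3 4 5 12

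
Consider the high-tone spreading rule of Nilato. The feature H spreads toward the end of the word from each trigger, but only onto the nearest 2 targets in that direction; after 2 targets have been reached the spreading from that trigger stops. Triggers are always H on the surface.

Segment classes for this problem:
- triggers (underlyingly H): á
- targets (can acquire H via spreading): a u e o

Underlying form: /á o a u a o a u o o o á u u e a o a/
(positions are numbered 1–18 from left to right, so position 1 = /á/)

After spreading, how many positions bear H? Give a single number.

From /á/ at 1 rightward: 2 /o/ → H; 3 /a/ → H; bound reached.
From /á/ at 12 rightward: 13 /u/ → H; 14 /u/ → H; bound reached.
Targets with no active source: positions 4 5 6 7 8 9 10 11 15 16 17 18 stay [-high tone].
H positions on the surface: 1 2 3 12 13 14.

6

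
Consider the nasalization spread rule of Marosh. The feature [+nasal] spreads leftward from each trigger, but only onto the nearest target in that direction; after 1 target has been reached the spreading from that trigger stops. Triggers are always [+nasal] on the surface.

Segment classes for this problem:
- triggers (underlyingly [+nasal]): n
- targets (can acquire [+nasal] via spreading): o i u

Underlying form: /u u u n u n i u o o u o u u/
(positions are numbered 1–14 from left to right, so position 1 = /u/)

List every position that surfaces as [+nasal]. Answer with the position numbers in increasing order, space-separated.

From /n/ at 4 leftward: 3 /u/ → [+nasal]; bound reached.
From /n/ at 6 leftward: 5 /u/ → [+nasal]; bound reached.
Targets with no active source: positions 1 2 7 8 9 10 11 12 13 14 stay [-nasal].

3 4 5 6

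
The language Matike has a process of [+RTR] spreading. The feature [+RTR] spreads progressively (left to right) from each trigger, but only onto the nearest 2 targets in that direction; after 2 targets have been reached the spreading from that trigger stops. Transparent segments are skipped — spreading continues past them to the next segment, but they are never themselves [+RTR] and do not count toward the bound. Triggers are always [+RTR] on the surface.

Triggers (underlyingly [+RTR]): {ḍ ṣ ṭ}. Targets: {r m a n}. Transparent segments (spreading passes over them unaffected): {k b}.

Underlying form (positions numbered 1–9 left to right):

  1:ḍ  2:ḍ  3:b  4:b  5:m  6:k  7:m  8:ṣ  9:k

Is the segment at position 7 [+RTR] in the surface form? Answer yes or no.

From /ḍ/ at 1 rightward: 2 /ḍ/ is itself a trigger — this domain ends here.
From /ḍ/ at 2 rightward: 3 /b/ transparent; 4 /b/ transparent; 5 /m/ → [+RTR]; 6 /k/ transparent; 7 /m/ → [+RTR]; bound reached.
From /ṣ/ at 8 rightward: 9 /k/ transparent; word edge.
[+RTR] positions on the surface: 1 2 5 7 8.

yes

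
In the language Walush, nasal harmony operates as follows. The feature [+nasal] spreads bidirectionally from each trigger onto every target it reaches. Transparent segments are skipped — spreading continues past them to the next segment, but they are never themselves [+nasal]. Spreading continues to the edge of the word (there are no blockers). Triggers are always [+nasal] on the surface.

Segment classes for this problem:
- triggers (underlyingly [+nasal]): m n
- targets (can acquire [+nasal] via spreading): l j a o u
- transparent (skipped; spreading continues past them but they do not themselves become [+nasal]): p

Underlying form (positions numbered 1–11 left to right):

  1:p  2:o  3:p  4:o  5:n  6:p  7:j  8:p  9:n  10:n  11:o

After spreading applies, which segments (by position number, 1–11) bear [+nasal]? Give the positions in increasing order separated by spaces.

2 4 5 7 9 10 11

From /n/ at 5 rightward: 6 /p/ transparent; 7 /j/ → [+nasal]; 8 /p/ transparent; 9 /n/ is itself a trigger — this domain ends here.
From /n/ at 5 leftward: 4 /o/ → [+nasal]; 3 /p/ transparent; 2 /o/ → [+nasal]; 1 /p/ transparent; word edge.
From /n/ at 9 rightward: 10 /n/ is itself a trigger — this domain ends here.
From /n/ at 9 leftward: 8 /p/ transparent; 7 /j/ → [+nasal]; 6 /p/ transparent; 5 /n/ is itself a trigger — this domain ends here.
From /n/ at 10 rightward: 11 /o/ → [+nasal]; word edge.
From /n/ at 10 leftward: 9 /n/ is itself a trigger — this domain ends here.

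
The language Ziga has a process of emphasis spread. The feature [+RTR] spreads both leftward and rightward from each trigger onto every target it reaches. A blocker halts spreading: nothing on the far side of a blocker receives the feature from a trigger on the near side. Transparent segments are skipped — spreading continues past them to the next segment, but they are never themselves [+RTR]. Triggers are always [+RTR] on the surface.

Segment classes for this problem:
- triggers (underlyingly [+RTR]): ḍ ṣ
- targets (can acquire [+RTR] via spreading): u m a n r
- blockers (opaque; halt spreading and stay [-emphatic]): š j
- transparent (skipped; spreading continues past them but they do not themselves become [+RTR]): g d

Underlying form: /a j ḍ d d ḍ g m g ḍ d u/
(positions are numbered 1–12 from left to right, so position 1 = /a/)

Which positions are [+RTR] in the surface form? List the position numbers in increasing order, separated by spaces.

3 6 8 10 12

From /ḍ/ at 3 rightward: 4 /d/ transparent; 5 /d/ transparent; 6 /ḍ/ is itself a trigger — this domain ends here.
From /ḍ/ at 3 leftward: 2 /j/ blocks.
From /ḍ/ at 6 rightward: 7 /g/ transparent; 8 /m/ → [+RTR]; 9 /g/ transparent; 10 /ḍ/ is itself a trigger — this domain ends here.
From /ḍ/ at 6 leftward: 5 /d/ transparent; 4 /d/ transparent; 3 /ḍ/ is itself a trigger — this domain ends here.
From /ḍ/ at 10 rightward: 11 /d/ transparent; 12 /u/ → [+RTR]; word edge.
From /ḍ/ at 10 leftward: 9 /g/ transparent; 8 /m/ → [+RTR]; 7 /g/ transparent; 6 /ḍ/ is itself a trigger — this domain ends here.
Target with no active source: position 1 stays [-emphatic].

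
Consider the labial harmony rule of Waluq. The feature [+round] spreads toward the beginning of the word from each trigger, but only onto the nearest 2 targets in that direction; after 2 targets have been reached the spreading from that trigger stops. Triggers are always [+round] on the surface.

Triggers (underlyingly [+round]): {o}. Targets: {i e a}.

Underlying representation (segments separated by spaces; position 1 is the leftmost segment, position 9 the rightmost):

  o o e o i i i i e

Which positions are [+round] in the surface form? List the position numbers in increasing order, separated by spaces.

1 2 3 4

From /o/ at 1 leftward: word edge.
From /o/ at 2 leftward: 1 /o/ is itself a trigger — this domain ends here.
From /o/ at 4 leftward: 3 /e/ → [+round]; 2 /o/ is itself a trigger — this domain ends here.
Targets with no active source: positions 5 6 7 8 9 stay [-round].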